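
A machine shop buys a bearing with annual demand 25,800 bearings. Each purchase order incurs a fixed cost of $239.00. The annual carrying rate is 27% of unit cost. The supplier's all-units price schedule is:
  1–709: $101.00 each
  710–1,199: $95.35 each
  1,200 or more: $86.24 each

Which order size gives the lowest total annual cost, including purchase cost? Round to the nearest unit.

Holding cost per unit per year at price C is H = 0.27·C.
Candidates are each tier's EOQ (if it falls in that tier) and each price-break quantity.
EOQ at $101.00 = 672.5 (feasible in tier 1): TC = 25,800×$101.00 + (25,800/672.5)×239 + (672.5/2)×0.27×$101.00 = $2,624,138.61.
EOQ at $95.35 = 692.1 < 710, so use break Q=710: TC = 25,800×$95.35 + (25,800/710.0)×239 + (710.0/2)×0.27×$95.35 = $2,477,854.09.
EOQ at $86.24 = 727.8 < 1200, so use break Q=1200: TC = 25,800×$86.24 + (25,800/1200.0)×239 + (1200.0/2)×0.27×$86.24 = $2,244,101.38.
Lowest total cost is $2,244,101.38 at Q = 1200.0.

Q* ≈ 1,200 bearings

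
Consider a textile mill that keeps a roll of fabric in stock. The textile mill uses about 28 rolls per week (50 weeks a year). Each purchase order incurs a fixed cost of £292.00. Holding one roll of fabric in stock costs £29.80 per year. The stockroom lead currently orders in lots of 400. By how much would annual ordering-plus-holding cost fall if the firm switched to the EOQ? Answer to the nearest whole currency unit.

Annual demand D = 28 × 50 = 1,400.
EOQ = √(2DS/H) = √(2 × 1,400 × 292 / 29.8) ≈ 165.64.
Cost at Q* = (D/Q*)S + (Q*/2)H = √(2DSH) ≈ £4,936.04.
Cost at Q = 400: (1,400/400)×292 + (400/2)×29.8 = £1,022.00 + £5,960.00 = £6,982.00.
Excess = £6,982.00 − £4,936.04 = £2,045.96.

Extra cost ≈ £2,046 per year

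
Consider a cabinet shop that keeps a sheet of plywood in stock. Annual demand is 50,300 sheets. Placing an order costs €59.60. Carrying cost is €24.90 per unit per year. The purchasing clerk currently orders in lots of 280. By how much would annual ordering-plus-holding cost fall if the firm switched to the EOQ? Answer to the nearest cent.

Extra cost ≈ €1,974.10 per year

EOQ = √(2DS/H) = √(2 × 50,300 × 59.6 / 24.9) ≈ 490.71.
Cost at Q* = (D/Q*)S + (Q*/2)H = √(2DSH) ≈ €12,218.61.
Cost at Q = 280: (50,300/280)×59.6 + (280/2)×24.9 = €10,706.71 + €3,486.00 = €14,192.71.
Excess = €14,192.71 − €12,218.61 = €1,974.10.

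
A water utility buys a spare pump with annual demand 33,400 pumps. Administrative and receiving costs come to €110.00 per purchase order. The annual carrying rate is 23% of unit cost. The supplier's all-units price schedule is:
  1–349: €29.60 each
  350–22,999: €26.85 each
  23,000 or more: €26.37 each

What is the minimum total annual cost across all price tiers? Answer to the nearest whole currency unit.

TC* ≈ €903,526

Holding cost per unit per year at price C is H = 0.23·C.
For each price level, check whether its EOQ is feasible; otherwise the best quantity at that price is the breakpoint.
Tier 1 (€29.60): EOQ = 1038.9 exceeds tier's upper bound 349, so this tier is dominated.
EOQ at €26.85 = 1090.8 (feasible in tier 2): TC = 33,400×€26.85 + (33,400/1090.8)×110 + (1090.8/2)×0.23×€26.85 = €903,526.29.
EOQ at €26.37 = 1100.7 < 23000, so use break Q=23000: TC = 33,400×€26.37 + (33,400/23000.0)×110 + (23000.0/2)×0.23×€26.37 = €950,666.39.
Lowest total cost among the candidates is at Q = 1090.8.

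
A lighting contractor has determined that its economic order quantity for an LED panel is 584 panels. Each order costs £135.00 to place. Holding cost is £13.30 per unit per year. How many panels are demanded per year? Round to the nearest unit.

The basic EOQ model gives Q* = √(2DS/H); rearrange for the unknown.
From Q* = √(2DS/H): D = Q*²H / (2S) = 584² × 13.3 / (2 × 135) = 16800.166.

D ≈ 16,800 panels per year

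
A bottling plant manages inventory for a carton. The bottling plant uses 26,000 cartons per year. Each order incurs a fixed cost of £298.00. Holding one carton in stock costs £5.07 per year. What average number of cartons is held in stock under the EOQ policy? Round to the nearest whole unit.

Average inventory ≈ 874 cartons

The optimal lot size = √(2DS/H) = √(2 × 26,000 × 298 / 5.07) ≈ 1748.26.
Average inventory = Q*/2 ≈ 1748.26 / 2 = 874.130.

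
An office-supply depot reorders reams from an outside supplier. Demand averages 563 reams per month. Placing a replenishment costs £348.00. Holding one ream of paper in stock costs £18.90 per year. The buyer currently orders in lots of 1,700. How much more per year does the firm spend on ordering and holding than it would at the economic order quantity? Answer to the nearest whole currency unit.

Annual demand D = 563 × 12 = 6,756.
EOQ = √(2DS/H) = √(2 × 6,756 × 348 / 18.9) ≈ 498.79.
Cost at Q* = (D/Q*)S + (Q*/2)H = √(2DSH) ≈ £9,427.15.
Cost at Q = 1,700: (6,756/1,700)×348 + (1,700/2)×18.9 = £1,382.99 + £16,065.00 = £17,447.99.
Excess = £17,447.99 − £9,427.15 = £8,020.84.

Extra cost ≈ £8,021 per year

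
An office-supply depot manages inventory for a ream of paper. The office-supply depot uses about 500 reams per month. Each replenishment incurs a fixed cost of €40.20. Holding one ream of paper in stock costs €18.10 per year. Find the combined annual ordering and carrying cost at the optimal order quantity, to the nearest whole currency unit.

TC* ≈ €2,955

Annual demand D = 500 × 12 = 6,000.
The optimal lot size = √(2DS/H) = √(2 × 6,000 × 40.2 / 18.1) ≈ 163.25.
At the optimum the two cost components are equal, so total cost = 2·(Q*/2)H = Q*·H.
Minimum total = √(2DSH) = √(2 × 6,000 × 40.2 × 18.1) ≈ 2954.901.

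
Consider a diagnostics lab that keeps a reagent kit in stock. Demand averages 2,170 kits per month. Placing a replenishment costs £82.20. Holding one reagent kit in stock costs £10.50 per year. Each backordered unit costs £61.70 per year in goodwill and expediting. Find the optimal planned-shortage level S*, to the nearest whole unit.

Annual demand D = 2,170 × 12 = 26,040.
With planned backorders, Q* = √(2DS/H) · √((H+B)/B).
√(2DS/H) = √(2 × 26,040 × 82.2 / 10.5) = 638.523.
√((H+B)/B) = √((10.5+61.7)/61.7) = 1.0817.
Q* ≈ 690.721.
S* = Q* · H/(H+B) = 690.721 × 10.5/72.2 ≈ 100.451.

S* ≈ 100 kits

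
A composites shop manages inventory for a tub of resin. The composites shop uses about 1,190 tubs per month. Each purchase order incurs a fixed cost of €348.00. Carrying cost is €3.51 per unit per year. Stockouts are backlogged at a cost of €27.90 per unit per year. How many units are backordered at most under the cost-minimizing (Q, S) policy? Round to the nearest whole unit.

Annual demand D = 1,190 × 12 = 14,280.
With planned backorders, Q* = √(2DS/H) · √((H+B)/B).
√(2DS/H) = √(2 × 14,280 × 348 / 3.51) = 1682.733.
√((H+B)/B) = √((3.51+27.9)/27.9) = 1.0610.
Q* ≈ 1785.447.
S* = Q* · H/(H+B) = 1785.447 × 3.51/31.41 ≈ 199.520.

S* ≈ 200 tubs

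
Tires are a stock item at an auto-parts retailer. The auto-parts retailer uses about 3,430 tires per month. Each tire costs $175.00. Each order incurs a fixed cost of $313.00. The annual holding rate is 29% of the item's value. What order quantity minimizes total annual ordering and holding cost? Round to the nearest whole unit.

Annual demand D = 3,430 × 12 = 41,160.
Holding cost H = 0.29 × $175.00 = $50.7500 per unit per year.
EOQ = √(2DS / H) = √(2 × 41,160 × 313 / 50.75).
= √(25,766,160 / 50.75) = √507,707.5862 ≈ 712.536.

Q* ≈ 713 tires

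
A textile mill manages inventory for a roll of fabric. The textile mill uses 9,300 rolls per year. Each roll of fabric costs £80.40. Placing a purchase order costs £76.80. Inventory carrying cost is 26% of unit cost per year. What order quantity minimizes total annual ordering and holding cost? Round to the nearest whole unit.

Holding cost H = 0.26 × £80.40 = £20.9040 per unit per year.
EOQ = √(2DS / H) = √(2 × 9,300 × 76.8 / 20.904).
= √(1,428,480 / 20.904) = √68,335.2468 ≈ 261.410.

Q* ≈ 261 rolls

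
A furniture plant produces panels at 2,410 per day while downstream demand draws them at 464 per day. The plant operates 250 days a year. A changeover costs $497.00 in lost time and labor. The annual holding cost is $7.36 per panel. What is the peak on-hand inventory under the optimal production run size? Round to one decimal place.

I_max ≈ 3,556.7 panels

Annual demand D = 464 × 250 = 116,000.
Production build-up factor (1 − d/p) = 1 − 464/2,410 = 0.8075.
Q* = √(2DS / (H(1 − d/p))) = √(2 × 116,000 × 497 / (7.36 × 0.8075)).
= √(115,304,000 / 5.943) ≈ 4404.741.
Maximum inventory = Q*(1 − d/p) = 4404.741 × 0.8075 ≈ 3556.691.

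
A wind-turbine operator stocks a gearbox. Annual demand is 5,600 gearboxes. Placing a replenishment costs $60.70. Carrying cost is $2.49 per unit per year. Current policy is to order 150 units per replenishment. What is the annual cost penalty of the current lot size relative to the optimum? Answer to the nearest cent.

EOQ = √(2DS/H) = √(2 × 5,600 × 60.7 / 2.49) ≈ 522.52.
Cost at Q* = (D/Q*)S + (Q*/2)H = √(2DSH) ≈ $1,301.08.
Cost at Q = 150: (5,600/150)×60.7 + (150/2)×2.49 = $2,266.13 + $186.75 = $2,452.88.
Excess = $2,452.88 − $1,301.08 = $1,151.81.

Extra cost ≈ $1,151.81 per year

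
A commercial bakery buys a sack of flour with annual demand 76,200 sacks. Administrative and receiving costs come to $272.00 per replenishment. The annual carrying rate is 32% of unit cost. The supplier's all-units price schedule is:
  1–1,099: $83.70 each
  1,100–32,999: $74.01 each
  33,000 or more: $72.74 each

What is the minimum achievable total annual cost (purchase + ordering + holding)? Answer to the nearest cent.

TC* ≈ $5,670,894.65

Holding cost per unit per year at price C is H = 0.32·C.
Evaluate total cost at each tier's feasible EOQ or, if the EOQ is below the tier, at the tier's minimum quantity.
Tier 1 ($83.70): EOQ = 1244.1 exceeds tier's upper bound 1099, so this tier is dominated.
EOQ at $74.01 = 1323.0 (feasible in tier 2): TC = 76,200×$74.01 + (76,200/1323.0)×272 + (1323.0/2)×0.32×$74.01 = $5,670,894.65.
EOQ at $72.74 = 1334.5 < 33000, so use break Q=33000: TC = 76,200×$72.74 + (76,200/33000.0)×272 + (33000.0/2)×0.32×$72.74 = $5,927,483.27.
Lowest total cost among the candidates is at Q = 1323.0.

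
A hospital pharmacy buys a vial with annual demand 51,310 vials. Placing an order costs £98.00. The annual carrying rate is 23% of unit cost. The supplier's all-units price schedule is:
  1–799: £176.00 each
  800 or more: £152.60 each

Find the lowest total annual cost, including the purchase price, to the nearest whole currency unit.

Holding cost per unit per year at price C is H = 0.23·C.
Evaluate total cost at each tier's feasible EOQ or, if the EOQ is below the tier, at the tier's minimum quantity.
EOQ at £176.00 = 498.4 (feasible in tier 1): TC = 51,310×£176.00 + (51,310/498.4)×98 + (498.4/2)×0.23×£176.00 = £9,050,736.66.
EOQ at £152.60 = 535.3 < 800, so use break Q=800: TC = 51,310×£152.60 + (51,310/800.0)×98 + (800.0/2)×0.23×£152.60 = £7,850,230.67.
Lowest total cost among the candidates is at Q = 800.0.

TC* ≈ £7,850,231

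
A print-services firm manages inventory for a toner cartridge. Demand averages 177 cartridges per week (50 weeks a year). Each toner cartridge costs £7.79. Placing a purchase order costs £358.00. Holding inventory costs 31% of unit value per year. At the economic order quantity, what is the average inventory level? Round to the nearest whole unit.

Annual demand D = 177 × 50 = 8,850.
Holding cost H = 0.31 × £7.79 = £2.4149 per unit per year.
The optimal lot size = √(2DS/H) = √(2 × 8,850 × 358 / 2.4149) ≈ 1619.86.
Average inventory = Q*/2 ≈ 1619.86 / 2 = 809.932.

Average inventory ≈ 810 cartridges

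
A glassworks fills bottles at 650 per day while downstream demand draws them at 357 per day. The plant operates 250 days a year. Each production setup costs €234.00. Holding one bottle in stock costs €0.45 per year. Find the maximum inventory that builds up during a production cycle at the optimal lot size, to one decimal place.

I_max ≈ 6,468.4 bottles

Annual demand D = 357 × 250 = 89,250.
Production build-up factor (1 − d/p) = 1 − 357/650 = 0.4508.
Q* = √(2DS / (H(1 − d/p))) = √(2 × 89,250 × 234 / (0.45 × 0.4508)).
= √(41,769,000 / 0.2028) ≈ 14349.727.
Maximum inventory = Q*(1 − d/p) = 14349.727 × 0.4508 ≈ 6468.416.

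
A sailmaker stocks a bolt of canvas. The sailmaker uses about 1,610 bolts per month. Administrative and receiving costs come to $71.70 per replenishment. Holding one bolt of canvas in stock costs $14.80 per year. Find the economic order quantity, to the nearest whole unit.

Q* ≈ 433 bolts

Annual demand D = 1,610 × 12 = 19,320.
EOQ = √(2DS / H) = √(2 × 19,320 × 71.7 / 14.8).
= √(2,770,488 / 14.8) = √187,195.1351 ≈ 432.661.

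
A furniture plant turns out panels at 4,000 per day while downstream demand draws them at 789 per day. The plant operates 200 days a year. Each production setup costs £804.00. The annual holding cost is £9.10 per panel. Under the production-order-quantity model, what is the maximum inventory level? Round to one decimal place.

Annual demand D = 789 × 200 = 157,800.
Production build-up factor (1 − d/p) = 1 − 789/4,000 = 0.8027.
Q* = √(2DS / (H(1 − d/p))) = √(2 × 157,800 × 804 / (9.1 × 0.8027)).
= √(253,742,400 / 7.305) ≈ 5893.668.
Maximum inventory = Q*(1 − d/p) = 5893.668 × 0.8027 ≈ 4731.142.

I_max ≈ 4,731.1 panels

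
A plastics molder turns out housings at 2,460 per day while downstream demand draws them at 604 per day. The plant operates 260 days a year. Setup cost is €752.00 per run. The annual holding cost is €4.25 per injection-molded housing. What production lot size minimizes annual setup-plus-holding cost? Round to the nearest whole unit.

Annual demand D = 604 × 260 = 157,040.
Production build-up factor (1 − d/p) = 1 − 604/2,460 = 0.7545.
Q* = √(2DS / (H(1 − d/p))) = √(2 × 157,040 × 752 / (4.25 × 0.7545)).
= √(236,188,160 / 3.2065) ≈ 8582.487.

Q* ≈ 8,582 housings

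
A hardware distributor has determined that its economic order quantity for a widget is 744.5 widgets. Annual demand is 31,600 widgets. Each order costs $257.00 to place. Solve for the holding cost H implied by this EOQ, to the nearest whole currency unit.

Invert the EOQ relation Q*² = 2DS/H.
From Q* = √(2DS/H): H = 2DS / Q*² = 2 × 31,600 × 257 / 744.5² = 29.3036.

H ≈ $29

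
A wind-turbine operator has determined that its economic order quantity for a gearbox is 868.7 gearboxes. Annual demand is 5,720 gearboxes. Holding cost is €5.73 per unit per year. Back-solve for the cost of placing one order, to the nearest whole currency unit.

Squaring Q* = √(2DS/H) gives Q*² = 2DS/H.
From Q* = √(2DS/H): S = Q*²H / (2D) = 868.7² × 5.73 / (2 × 5,720) = 377.9795.

S ≈ €378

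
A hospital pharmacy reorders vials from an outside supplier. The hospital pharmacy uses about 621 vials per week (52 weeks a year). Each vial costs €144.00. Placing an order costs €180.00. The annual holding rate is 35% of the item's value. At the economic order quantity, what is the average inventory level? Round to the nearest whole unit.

Average inventory ≈ 240 vials

Annual demand D = 621 × 52 = 32,292.
Holding cost H = 0.35 × €144.00 = €50.4000 per unit per year.
Q* = √(2DS/H) = √(2 × 32,292 × 180 / 50.4) ≈ 480.27.
Average inventory = Q*/2 ≈ 480.27 / 2 = 240.134.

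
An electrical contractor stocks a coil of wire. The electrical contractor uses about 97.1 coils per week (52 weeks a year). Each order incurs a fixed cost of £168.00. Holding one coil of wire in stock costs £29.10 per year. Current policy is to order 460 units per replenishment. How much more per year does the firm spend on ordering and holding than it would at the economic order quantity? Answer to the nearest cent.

Extra cost ≈ £1,510.74 per year

Annual demand D = 97.1 × 52 = 5,049.2.
EOQ = √(2DS/H) = √(2 × 5,049.2 × 168 / 29.1) ≈ 241.45.
Cost at Q* = (D/Q*)S + (Q*/2)H = √(2DSH) ≈ £7,026.31.
Cost at Q = 460: (5,049.2/460)×168 + (460/2)×29.1 = £1,844.06 + £6,693.00 = £8,537.06.
Excess = £8,537.06 − £7,026.31 = £1,510.74.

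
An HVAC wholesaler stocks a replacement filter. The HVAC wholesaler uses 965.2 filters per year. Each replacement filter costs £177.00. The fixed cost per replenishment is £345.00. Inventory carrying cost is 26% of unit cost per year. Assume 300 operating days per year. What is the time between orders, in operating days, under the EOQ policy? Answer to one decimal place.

T ≈ 37.4 days

Holding cost H = 0.26 × £177.00 = £46.0200 per unit per year.
EOQ = √(2DS/H) = √(2 × 965.2 × 345 / 46.02) ≈ 120.30.
Cycle time = Q*/D × 300 = 120.30 / 965.2 × 300 ≈ 37.391 days.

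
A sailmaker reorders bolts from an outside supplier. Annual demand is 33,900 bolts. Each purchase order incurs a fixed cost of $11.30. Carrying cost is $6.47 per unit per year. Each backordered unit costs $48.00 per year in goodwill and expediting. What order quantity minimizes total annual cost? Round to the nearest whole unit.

Q* ≈ 367 bolts

With planned backorders, Q* = √(2DS/H) · √((H+B)/B).
√(2DS/H) = √(2 × 33,900 × 11.3 / 6.47) = 344.114.
√((H+B)/B) = √((6.47+48)/48) = 1.0653.
Q* ≈ 366.573.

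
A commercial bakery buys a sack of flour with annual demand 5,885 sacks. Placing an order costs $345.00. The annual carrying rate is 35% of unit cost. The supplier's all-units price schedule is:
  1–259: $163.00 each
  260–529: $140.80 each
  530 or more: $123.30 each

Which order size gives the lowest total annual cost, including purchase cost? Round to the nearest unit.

Q* ≈ 530 sacks

Holding cost per unit per year at price C is H = 0.35·C.
Evaluate total cost at each tier's feasible EOQ or, if the EOQ is below the tier, at the tier's minimum quantity.
Tier 1 ($163.00): EOQ = 266.8 exceeds tier's upper bound 259, so this tier is dominated.
EOQ at $140.80 = 287.1 (feasible in tier 2): TC = 5,885×$140.80 + (5,885/287.1)×345 + (287.1/2)×0.35×$140.80 = $842,753.98.
EOQ at $123.30 = 306.7 < 530, so use break Q=530: TC = 5,885×$123.30 + (5,885/530.0)×345 + (530.0/2)×0.35×$123.30 = $740,887.38.
Lowest total cost is $740,887.38 at Q = 530.0.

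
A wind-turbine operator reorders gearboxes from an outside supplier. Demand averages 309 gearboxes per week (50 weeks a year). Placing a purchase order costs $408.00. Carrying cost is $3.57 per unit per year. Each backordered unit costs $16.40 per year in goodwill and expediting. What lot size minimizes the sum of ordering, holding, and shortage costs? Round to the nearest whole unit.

Annual demand D = 309 × 50 = 15,450.
With planned backorders, Q* = √(2DS/H) · √((H+B)/B).
√(2DS/H) = √(2 × 15,450 × 408 / 3.57) = 1879.210.
√((H+B)/B) = √((3.57+16.4)/16.4) = 1.1035.
Q* ≈ 2073.683.

Q* ≈ 2,074 gearboxes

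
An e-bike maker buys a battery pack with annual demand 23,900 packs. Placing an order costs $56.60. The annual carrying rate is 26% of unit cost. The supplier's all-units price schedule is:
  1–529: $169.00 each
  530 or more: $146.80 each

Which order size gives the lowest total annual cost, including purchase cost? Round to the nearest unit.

Q* ≈ 530 packs

Holding cost per unit per year at price C is H = 0.26·C.
For each price level, check whether its EOQ is feasible; otherwise the best quantity at that price is the breakpoint.
EOQ at $169.00 = 248.1 (feasible in tier 1): TC = 23,900×$169.00 + (23,900/248.1)×56.6 + (248.1/2)×0.26×$169.00 = $4,050,003.16.
EOQ at $146.80 = 266.2 < 530, so use break Q=530: TC = 23,900×$146.80 + (23,900/530.0)×56.6 + (530.0/2)×0.26×$146.80 = $3,521,186.86.
Lowest total cost is $3,521,186.86 at Q = 530.0.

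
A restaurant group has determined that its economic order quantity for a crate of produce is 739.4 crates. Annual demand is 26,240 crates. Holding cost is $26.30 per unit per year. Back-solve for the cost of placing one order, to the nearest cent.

S ≈ $273.98

Invert the EOQ relation Q*² = 2DS/H.
From Q* = √(2DS/H): S = Q*²H / (2D) = 739.4² × 26.3 / (2 × 26,240) = 273.9812.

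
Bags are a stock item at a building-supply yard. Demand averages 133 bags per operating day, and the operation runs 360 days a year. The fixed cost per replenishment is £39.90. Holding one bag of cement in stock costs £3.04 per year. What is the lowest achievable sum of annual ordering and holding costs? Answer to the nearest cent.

Annual demand D = 133 × 360 = 47,880.
The optimal lot size = √(2DS/H) = √(2 × 47,880 × 39.9 / 3.04) ≈ 1121.09.
At Q*, ordering cost (D/Q*)S equals holding cost (Q*/2)H, each = √(DSH/2).
Minimum total = √(2DSH) = √(2 × 47,880 × 39.9 × 3.04) ≈ 3408.123.

TC* ≈ £3,408.12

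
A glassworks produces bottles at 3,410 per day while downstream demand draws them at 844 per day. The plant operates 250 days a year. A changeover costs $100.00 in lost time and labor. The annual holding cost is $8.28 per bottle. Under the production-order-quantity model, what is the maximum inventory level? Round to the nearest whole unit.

I_max ≈ 1,958 bottles

Annual demand D = 844 × 250 = 211,000.
Production build-up factor (1 − d/p) = 1 − 844/3,410 = 0.7525.
Q* = √(2DS / (H(1 − d/p))) = √(2 × 211,000 × 100 / (8.28 × 0.7525)).
= √(42,200,000 / 6.2306) ≈ 2602.495.
Maximum inventory = Q*(1 − d/p) = 2602.495 × 0.7525 ≈ 1958.358.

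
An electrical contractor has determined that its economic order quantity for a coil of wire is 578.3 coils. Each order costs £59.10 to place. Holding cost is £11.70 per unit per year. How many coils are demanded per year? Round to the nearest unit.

D ≈ 33,104 coils per year

Squaring Q* = √(2DS/H) gives Q*² = 2DS/H.
From Q* = √(2DS/H): D = Q*²H / (2S) = 578.3² × 11.7 / (2 × 59.1) = 33103.565.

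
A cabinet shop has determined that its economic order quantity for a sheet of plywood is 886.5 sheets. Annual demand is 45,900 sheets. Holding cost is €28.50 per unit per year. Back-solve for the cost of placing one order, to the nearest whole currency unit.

S ≈ €244

Squaring Q* = √(2DS/H) gives Q*² = 2DS/H.
From Q* = √(2DS/H): S = Q*²H / (2D) = 886.5² × 28.5 / (2 × 45,900) = 243.9831.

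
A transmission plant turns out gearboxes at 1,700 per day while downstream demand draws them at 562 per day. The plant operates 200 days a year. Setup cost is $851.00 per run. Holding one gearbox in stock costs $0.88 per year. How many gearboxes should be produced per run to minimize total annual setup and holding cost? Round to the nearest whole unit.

Q* ≈ 18,021 gearboxes

Annual demand D = 562 × 200 = 112,400.
Production build-up factor (1 − d/p) = 1 − 562/1,700 = 0.6694.
Q* = √(2DS / (H(1 − d/p))) = √(2 × 112,400 × 851 / (0.88 × 0.6694)).
= √(191,304,800 / 0.5891) ≈ 18020.836.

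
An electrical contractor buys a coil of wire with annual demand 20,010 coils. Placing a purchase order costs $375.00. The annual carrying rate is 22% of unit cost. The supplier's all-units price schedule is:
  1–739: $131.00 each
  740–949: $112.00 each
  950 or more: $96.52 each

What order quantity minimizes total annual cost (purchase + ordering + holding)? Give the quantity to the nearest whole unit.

Q* ≈ 950 coils

Holding cost per unit per year at price C is H = 0.22·C.
Candidates are each tier's EOQ (if it falls in that tier) and each price-break quantity.
EOQ at $131.00 = 721.6 (feasible in tier 1): TC = 20,010×$131.00 + (20,010/721.6)×375 + (721.6/2)×0.22×$131.00 = $2,642,107.02.
EOQ at $112.00 = 780.4 (feasible in tier 2): TC = 20,010×$112.00 + (20,010/780.4)×375 + (780.4/2)×0.22×$112.00 = $2,260,349.79.
EOQ at $96.52 = 840.7 < 950, so use break Q=950: TC = 20,010×$96.52 + (20,010/950.0)×375 + (950.0/2)×0.22×$96.52 = $1,949,350.22.
Lowest total cost is $1,949,350.22 at Q = 950.0.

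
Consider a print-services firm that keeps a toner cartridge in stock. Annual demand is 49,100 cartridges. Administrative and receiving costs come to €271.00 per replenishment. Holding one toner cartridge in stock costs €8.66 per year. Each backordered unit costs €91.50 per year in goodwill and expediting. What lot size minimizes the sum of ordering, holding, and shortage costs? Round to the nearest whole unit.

Q* ≈ 1,834 cartridges

With planned backorders, Q* = √(2DS/H) · √((H+B)/B).
√(2DS/H) = √(2 × 49,100 × 271 / 8.66) = 1752.998.
√((H+B)/B) = √((8.66+91.5)/91.5) = 1.0463.
Q* ≈ 1834.079.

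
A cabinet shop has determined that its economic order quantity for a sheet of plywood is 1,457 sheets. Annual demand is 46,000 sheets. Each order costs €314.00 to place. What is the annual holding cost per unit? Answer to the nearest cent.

H ≈ €13.61

Invert the EOQ relation Q*² = 2DS/H.
From Q* = √(2DS/H): H = 2DS / Q*² = 2 × 46,000 × 314 / 1,457² = 13.6081.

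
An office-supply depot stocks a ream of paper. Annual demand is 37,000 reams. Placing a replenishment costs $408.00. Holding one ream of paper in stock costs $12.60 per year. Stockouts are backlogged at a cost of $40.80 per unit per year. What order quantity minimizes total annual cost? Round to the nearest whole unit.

With planned backorders, Q* = √(2DS/H) · √((H+B)/B).
√(2DS/H) = √(2 × 37,000 × 408 / 12.6) = 1547.963.
√((H+B)/B) = √((12.6+40.8)/40.8) = 1.1440.
Q* ≈ 1770.929.

Q* ≈ 1,771 reams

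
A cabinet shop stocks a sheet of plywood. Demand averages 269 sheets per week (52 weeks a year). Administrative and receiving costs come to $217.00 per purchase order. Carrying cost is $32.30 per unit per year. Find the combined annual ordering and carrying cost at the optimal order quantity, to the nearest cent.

Annual demand D = 269 × 52 = 13,988.
EOQ = √(2DS/H) = √(2 × 13,988 × 217 / 32.3) ≈ 433.53.
At the optimum the two cost components are equal, so total cost = 2·(Q*/2)H = Q*·H.
Minimum total = √(2DSH) = √(2 × 13,988 × 217 × 32.3) ≈ 14003.092.

TC* ≈ $14,003.09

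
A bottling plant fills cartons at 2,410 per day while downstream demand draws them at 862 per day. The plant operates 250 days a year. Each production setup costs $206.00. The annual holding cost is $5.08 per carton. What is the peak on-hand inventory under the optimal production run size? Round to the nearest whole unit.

I_max ≈ 3,351 cartons

Annual demand D = 862 × 250 = 215,500.
Production build-up factor (1 − d/p) = 1 − 862/2,410 = 0.6423.
Q* = √(2DS / (H(1 − d/p))) = √(2 × 215,500 × 206 / (5.08 × 0.6423)).
= √(88,786,000 / 3.263) ≈ 5216.310.
Maximum inventory = Q*(1 − d/p) = 5216.310 × 0.6423 ≈ 3350.560.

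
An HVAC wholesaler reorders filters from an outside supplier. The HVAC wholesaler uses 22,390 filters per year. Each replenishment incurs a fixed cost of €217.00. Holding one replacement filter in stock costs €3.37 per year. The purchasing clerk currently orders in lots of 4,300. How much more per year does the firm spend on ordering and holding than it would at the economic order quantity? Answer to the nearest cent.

EOQ = √(2DS/H) = √(2 × 22,390 × 217 / 3.37) ≈ 1698.08.
Cost at Q* = (D/Q*)S + (Q*/2)H = √(2DSH) ≈ €5,722.51.
Cost at Q = 4,300: (22,390/4,300)×217 + (4,300/2)×3.37 = €1,129.91 + €7,245.50 = €8,375.41.
Excess = €8,375.41 − €5,722.51 = €2,652.90.

Extra cost ≈ €2,652.90 per year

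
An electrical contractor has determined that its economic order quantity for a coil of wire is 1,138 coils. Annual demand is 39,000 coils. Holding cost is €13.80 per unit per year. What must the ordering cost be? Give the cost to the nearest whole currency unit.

The basic EOQ model gives Q* = √(2DS/H); rearrange for the unknown.
From Q* = √(2DS/H): S = Q*²H / (2D) = 1,138² × 13.8 / (2 × 39,000) = 229.1232.

S ≈ €229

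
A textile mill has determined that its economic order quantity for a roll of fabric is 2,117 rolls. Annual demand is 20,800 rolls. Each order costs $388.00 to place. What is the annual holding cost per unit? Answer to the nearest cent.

The basic EOQ model gives Q* = √(2DS/H); rearrange for the unknown.
From Q* = √(2DS/H): H = 2DS / Q*² = 2 × 20,800 × 388 / 2,117² = 3.6015.

H ≈ $3.60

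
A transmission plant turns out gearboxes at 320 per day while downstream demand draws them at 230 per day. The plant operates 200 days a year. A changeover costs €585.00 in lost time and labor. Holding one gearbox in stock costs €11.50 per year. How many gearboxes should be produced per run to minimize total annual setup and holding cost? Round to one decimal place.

Q* ≈ 4,079.2 gearboxes

Annual demand D = 230 × 200 = 46,000.
Production build-up factor (1 − d/p) = 1 − 230/320 = 0.2812.
Q* = √(2DS / (H(1 − d/p))) = √(2 × 46,000 × 585 / (11.5 × 0.2812)).
= √(53,820,000 / 3.2344) ≈ 4079.216.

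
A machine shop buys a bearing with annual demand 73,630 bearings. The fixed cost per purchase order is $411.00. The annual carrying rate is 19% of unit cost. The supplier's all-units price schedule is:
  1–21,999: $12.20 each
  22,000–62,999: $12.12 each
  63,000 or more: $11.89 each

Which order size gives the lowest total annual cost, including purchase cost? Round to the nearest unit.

Holding cost per unit per year at price C is H = 0.19·C.
Evaluate total cost at each tier's feasible EOQ or, if the EOQ is below the tier, at the tier's minimum quantity.
EOQ at $12.20 = 5109.8 (feasible in tier 1): TC = 73,630×$12.20 + (73,630/5109.8)×411 + (5109.8/2)×0.19×$12.20 = $910,130.59.
EOQ at $12.12 = 5126.7 < 22000, so use break Q=22000: TC = 73,630×$12.12 + (73,630/22000.0)×411 + (22000.0/2)×0.19×$12.12 = $919,101.94.
EOQ at $11.89 = 5176.0 < 63000, so use break Q=63000: TC = 73,630×$11.89 + (73,630/63000.0)×411 + (63000.0/2)×0.19×$11.89 = $947,102.70.
Lowest total cost is $910,130.59 at Q = 5109.8.

Q* ≈ 5,110 bearings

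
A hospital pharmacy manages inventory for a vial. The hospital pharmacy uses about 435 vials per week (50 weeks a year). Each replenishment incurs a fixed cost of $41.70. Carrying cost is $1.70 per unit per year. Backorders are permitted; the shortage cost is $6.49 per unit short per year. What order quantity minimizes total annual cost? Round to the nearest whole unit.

Q* ≈ 1,160 vials

Annual demand D = 435 × 50 = 21,750.
With planned backorders, Q* = √(2DS/H) · √((H+B)/B).
√(2DS/H) = √(2 × 21,750 × 41.7 / 1.7) = 1032.971.
√((H+B)/B) = √((1.7+6.49)/6.49) = 1.1234.
Q* ≈ 1160.400.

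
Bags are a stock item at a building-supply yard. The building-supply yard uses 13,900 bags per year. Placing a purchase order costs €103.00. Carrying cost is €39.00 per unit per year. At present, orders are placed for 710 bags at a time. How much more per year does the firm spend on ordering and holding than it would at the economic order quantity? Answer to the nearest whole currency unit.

Extra cost ≈ €5,294 per year

EOQ = √(2DS/H) = √(2 × 13,900 × 103 / 39) ≈ 270.96.
Cost at Q* = (D/Q*)S + (Q*/2)H = √(2DSH) ≈ €10,567.53.
Cost at Q = 710: (13,900/710)×103 + (710/2)×39 = €2,016.48 + €13,845.00 = €15,861.48.
Excess = €15,861.48 − €10,567.53 = €5,293.95.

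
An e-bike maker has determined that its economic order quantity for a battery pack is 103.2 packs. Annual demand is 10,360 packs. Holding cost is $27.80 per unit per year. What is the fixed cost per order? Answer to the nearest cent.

S ≈ $14.29

Invert the EOQ relation Q*² = 2DS/H.
From Q* = √(2DS/H): S = Q*²H / (2D) = 103.2² × 27.8 / (2 × 10,360) = 14.2894.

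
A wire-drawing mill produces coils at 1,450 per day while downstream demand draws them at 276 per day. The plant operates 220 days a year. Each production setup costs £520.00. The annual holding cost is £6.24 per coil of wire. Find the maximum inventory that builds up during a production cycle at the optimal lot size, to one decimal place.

Annual demand D = 276 × 220 = 60,720.
Production build-up factor (1 − d/p) = 1 − 276/1,450 = 0.8097.
Q* = √(2DS / (H(1 − d/p))) = √(2 × 60,720 × 520 / (6.24 × 0.8097)).
= √(63,148,800 / 5.0522) ≈ 3535.413.
Maximum inventory = Q*(1 − d/p) = 3535.413 × 0.8097 ≈ 2862.466.

I_max ≈ 2,862.5 coils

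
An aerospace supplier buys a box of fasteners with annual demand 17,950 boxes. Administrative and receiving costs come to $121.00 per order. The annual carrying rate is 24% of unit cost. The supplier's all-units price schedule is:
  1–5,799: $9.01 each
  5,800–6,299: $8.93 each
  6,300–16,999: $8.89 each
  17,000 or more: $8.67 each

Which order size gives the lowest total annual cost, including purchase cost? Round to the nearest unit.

Q* ≈ 1,417 boxes

Holding cost per unit per year at price C is H = 0.24·C.
Evaluate total cost at each tier's feasible EOQ or, if the EOQ is below the tier, at the tier's minimum quantity.
EOQ at $9.01 = 1417.3 (feasible in tier 1): TC = 17,950×$9.01 + (17,950/1417.3)×121 + (1417.3/2)×0.24×$9.01 = $164,794.34.
EOQ at $8.93 = 1423.7 < 5800, so use break Q=5800: TC = 17,950×$8.93 + (17,950/5800.0)×121 + (5800.0/2)×0.24×$8.93 = $166,883.25.
EOQ at $8.89 = 1426.9 < 6300, so use break Q=6300: TC = 17,950×$8.89 + (17,950/6300.0)×121 + (6300.0/2)×0.24×$8.89 = $166,641.09.
EOQ at $8.67 = 1444.9 < 17000, so use break Q=17000: TC = 17,950×$8.67 + (17,950/17000.0)×121 + (17000.0/2)×0.24×$8.67 = $173,441.06.
Lowest total cost is $164,794.34 at Q = 1417.3.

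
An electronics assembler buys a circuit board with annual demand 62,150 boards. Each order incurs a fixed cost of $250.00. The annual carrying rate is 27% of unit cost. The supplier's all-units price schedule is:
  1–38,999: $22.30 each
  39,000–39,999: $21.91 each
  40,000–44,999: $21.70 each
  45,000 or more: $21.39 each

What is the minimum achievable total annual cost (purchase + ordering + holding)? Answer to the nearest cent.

TC* ≈ $1,399,623.54

Holding cost per unit per year at price C is H = 0.27·C.
For each price level, check whether its EOQ is feasible; otherwise the best quantity at that price is the breakpoint.
EOQ at $22.30 = 2271.8 (feasible in tier 1): TC = 62,150×$22.30 + (62,150/2271.8)×250 + (2271.8/2)×0.27×$22.30 = $1,399,623.54.
EOQ at $21.91 = 2291.9 < 39000, so use break Q=39000: TC = 62,150×$21.91 + (62,150/39000.0)×250 + (39000.0/2)×0.27×$21.91 = $1,477,461.05.
EOQ at $21.70 = 2303.0 < 40000, so use break Q=40000: TC = 62,150×$21.70 + (62,150/40000.0)×250 + (40000.0/2)×0.27×$21.70 = $1,466,223.44.
EOQ at $21.39 = 2319.6 < 45000, so use break Q=45000: TC = 62,150×$21.39 + (62,150/45000.0)×250 + (45000.0/2)×0.27×$21.39 = $1,459,678.03.
Lowest total cost among the candidates is at Q = 2271.8.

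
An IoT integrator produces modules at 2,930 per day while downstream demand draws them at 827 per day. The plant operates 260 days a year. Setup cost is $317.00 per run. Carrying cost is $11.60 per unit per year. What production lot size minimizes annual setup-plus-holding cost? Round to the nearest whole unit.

Q* ≈ 4,046 modules

Annual demand D = 827 × 260 = 215,020.
Production build-up factor (1 − d/p) = 1 − 827/2,930 = 0.7177.
Q* = √(2DS / (H(1 − d/p))) = √(2 × 215,020 × 317 / (11.6 × 0.7177)).
= √(136,322,680 / 8.3259) ≈ 4046.404.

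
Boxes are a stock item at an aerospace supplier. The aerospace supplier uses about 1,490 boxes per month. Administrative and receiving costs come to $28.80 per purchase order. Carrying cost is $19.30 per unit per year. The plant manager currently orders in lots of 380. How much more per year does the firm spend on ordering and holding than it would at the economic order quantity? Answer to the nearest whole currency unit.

Extra cost ≈ $564 per year

Annual demand D = 1,490 × 12 = 17,880.
EOQ = √(2DS/H) = √(2 × 17,880 × 28.8 / 19.3) ≈ 231.00.
Cost at Q* = (D/Q*)S + (Q*/2)H = √(2DSH) ≈ $4,458.34.
Cost at Q = 380: (17,880/380)×28.8 + (380/2)×19.3 = $1,355.12 + $3,667.00 = $5,022.12.
Excess = $5,022.12 − $4,458.34 = $563.77.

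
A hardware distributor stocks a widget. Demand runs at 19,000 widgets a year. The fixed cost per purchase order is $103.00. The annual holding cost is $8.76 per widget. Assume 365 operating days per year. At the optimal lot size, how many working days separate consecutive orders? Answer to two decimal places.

T ≈ 12.84 days

The optimal lot size = √(2DS/H) = √(2 × 19,000 × 103 / 8.76) ≈ 668.43.
Cycle time = Q*/D × 365 = 668.43 / 19,000 × 365 ≈ 12.841 days.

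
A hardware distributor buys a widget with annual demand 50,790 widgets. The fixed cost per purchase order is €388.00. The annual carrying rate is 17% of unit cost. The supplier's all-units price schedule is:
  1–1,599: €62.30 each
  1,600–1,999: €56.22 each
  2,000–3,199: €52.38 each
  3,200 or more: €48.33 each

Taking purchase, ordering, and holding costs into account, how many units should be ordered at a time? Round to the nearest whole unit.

Q* ≈ 3,200 widgets

Holding cost per unit per year at price C is H = 0.17·C.
For each price level, check whether its EOQ is feasible; otherwise the best quantity at that price is the breakpoint.
Tier 1 (€62.30): EOQ = 1929.1 exceeds tier's upper bound 1599, so this tier is dominated.
Tier 2 (€56.22): EOQ = 2030.7 exceeds tier's upper bound 1999, so this tier is dominated.
EOQ at €52.38 = 2103.8 (feasible in tier 3): TC = 50,790×€52.38 + (50,790/2103.8)×388 + (2103.8/2)×0.17×€52.38 = €2,679,114.06.
EOQ at €48.33 = 2190.2 < 3200, so use break Q=3200: TC = 50,790×€48.33 + (50,790/3200.0)×388 + (3200.0/2)×0.17×€48.33 = €2,473,984.75.
Lowest total cost is €2,473,984.75 at Q = 3200.0.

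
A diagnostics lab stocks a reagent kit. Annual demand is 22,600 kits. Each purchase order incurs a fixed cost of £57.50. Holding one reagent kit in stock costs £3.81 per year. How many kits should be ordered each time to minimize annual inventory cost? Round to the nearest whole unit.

Q* ≈ 826 kits

EOQ = √(2DS / H) = √(2 × 22,600 × 57.5 / 3.81).
= √(2,599,000 / 3.81) = √682,152.231 ≈ 825.925.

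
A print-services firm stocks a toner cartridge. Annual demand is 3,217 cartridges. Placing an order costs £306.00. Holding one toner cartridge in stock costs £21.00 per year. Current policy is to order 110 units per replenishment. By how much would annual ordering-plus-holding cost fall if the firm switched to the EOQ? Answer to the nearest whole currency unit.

EOQ = √(2DS/H) = √(2 × 3,217 × 306 / 21) ≈ 306.19.
Cost at Q* = (D/Q*)S + (Q*/2)H = √(2DSH) ≈ £6,430.00.
Cost at Q = 110: (3,217/110)×306 + (110/2)×21 = £8,949.11 + £1,155.00 = £10,104.11.
Excess = £10,104.11 − £6,430.00 = £3,674.11.

Extra cost ≈ £3,674 per year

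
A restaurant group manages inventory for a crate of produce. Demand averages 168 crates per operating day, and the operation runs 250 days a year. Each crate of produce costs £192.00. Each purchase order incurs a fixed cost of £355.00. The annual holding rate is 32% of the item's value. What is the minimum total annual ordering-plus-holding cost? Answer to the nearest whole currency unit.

Annual demand D = 168 × 250 = 42,000.
Holding cost H = 0.32 × £192.00 = £61.4400 per unit per year.
EOQ = √(2DS/H) = √(2 × 42,000 × 355 / 61.44) ≈ 696.67.
At the optimum the two cost components are equal, so total cost = 2·(Q*/2)H = Q*·H.
Minimum total = √(2DSH) = √(2 × 42,000 × 355 × 61.44) ≈ 42803.514.

TC* ≈ £42,804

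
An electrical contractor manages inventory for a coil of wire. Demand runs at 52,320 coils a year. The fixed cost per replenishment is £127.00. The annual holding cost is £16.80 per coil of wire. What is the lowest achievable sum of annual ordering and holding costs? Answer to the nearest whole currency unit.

Q* = √(2DS/H) = √(2 × 52,320 × 127 / 16.8) ≈ 889.40.
At Q*, ordering cost (D/Q*)S equals holding cost (Q*/2)H, each = √(DSH/2).
Minimum total = √(2DSH) = √(2 × 52,320 × 127 × 16.8) ≈ 14941.884.

TC* ≈ £14,942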